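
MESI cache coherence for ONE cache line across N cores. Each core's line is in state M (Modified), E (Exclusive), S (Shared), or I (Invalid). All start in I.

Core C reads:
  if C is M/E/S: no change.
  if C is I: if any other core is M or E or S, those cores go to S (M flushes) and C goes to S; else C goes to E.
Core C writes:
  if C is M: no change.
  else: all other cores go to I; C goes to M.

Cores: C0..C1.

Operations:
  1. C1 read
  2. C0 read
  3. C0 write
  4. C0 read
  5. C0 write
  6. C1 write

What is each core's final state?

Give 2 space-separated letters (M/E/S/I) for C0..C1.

Op 1: C1 read [C1 read from I: no other sharers -> C1=E (exclusive)] -> [I,E]
Op 2: C0 read [C0 read from I: others=['C1=E'] -> C0=S, others downsized to S] -> [S,S]
Op 3: C0 write [C0 write: invalidate ['C1=S'] -> C0=M] -> [M,I]
Op 4: C0 read [C0 read: already in M, no change] -> [M,I]
Op 5: C0 write [C0 write: already M (modified), no change] -> [M,I]
Op 6: C1 write [C1 write: invalidate ['C0=M'] -> C1=M] -> [I,M]

Answer: I M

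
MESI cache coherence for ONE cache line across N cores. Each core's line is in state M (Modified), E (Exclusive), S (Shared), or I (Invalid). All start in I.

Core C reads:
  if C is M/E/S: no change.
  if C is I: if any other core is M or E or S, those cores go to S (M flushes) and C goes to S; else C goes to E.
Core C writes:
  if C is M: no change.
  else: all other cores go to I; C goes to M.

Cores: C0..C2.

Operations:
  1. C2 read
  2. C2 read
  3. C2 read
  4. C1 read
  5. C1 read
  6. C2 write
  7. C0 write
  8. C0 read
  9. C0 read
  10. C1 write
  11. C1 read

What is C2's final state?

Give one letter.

Op 1: C2 read [C2 read from I: no other sharers -> C2=E (exclusive)] -> [I,I,E]
Op 2: C2 read [C2 read: already in E, no change] -> [I,I,E]
Op 3: C2 read [C2 read: already in E, no change] -> [I,I,E]
Op 4: C1 read [C1 read from I: others=['C2=E'] -> C1=S, others downsized to S] -> [I,S,S]
Op 5: C1 read [C1 read: already in S, no change] -> [I,S,S]
Op 6: C2 write [C2 write: invalidate ['C1=S'] -> C2=M] -> [I,I,M]
Op 7: C0 write [C0 write: invalidate ['C2=M'] -> C0=M] -> [M,I,I]
Op 8: C0 read [C0 read: already in M, no change] -> [M,I,I]
Op 9: C0 read [C0 read: already in M, no change] -> [M,I,I]
Op 10: C1 write [C1 write: invalidate ['C0=M'] -> C1=M] -> [I,M,I]
Op 11: C1 read [C1 read: already in M, no change] -> [I,M,I]

Answer: I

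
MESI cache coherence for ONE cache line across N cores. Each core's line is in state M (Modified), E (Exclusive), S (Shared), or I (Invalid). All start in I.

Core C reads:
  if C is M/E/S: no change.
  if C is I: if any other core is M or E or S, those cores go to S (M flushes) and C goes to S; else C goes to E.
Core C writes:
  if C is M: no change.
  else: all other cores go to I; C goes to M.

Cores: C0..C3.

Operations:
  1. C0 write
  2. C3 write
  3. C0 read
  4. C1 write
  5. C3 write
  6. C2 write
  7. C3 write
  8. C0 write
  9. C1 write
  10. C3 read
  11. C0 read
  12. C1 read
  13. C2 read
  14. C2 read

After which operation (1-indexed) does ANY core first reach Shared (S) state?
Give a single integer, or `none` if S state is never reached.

Answer: 3

Derivation:
Op 1: C0 write [C0 write: invalidate none -> C0=M] -> [M,I,I,I]
Op 2: C3 write [C3 write: invalidate ['C0=M'] -> C3=M] -> [I,I,I,M]
Op 3: C0 read [C0 read from I: others=['C3=M'] -> C0=S, others downsized to S] -> [S,I,I,S]
  -> First S state at op 3; remaining ops need not be traced.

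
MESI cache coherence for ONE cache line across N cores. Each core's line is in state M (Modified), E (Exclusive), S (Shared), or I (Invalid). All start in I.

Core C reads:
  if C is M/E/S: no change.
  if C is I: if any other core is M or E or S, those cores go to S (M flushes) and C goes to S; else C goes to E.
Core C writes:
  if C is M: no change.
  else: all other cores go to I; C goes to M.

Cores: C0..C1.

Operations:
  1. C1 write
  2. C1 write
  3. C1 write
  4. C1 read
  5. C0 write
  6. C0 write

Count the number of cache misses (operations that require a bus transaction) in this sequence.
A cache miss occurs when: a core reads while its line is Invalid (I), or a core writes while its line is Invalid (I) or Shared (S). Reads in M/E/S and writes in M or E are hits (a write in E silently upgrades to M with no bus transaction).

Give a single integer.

Answer: 2

Derivation:
Op 1: C1 write [C1 write: invalidate none -> C1=M] -> [I,M] [MISS #1: write from I]
Op 2: C1 write [C1 write: already M (modified), no change] -> [I,M] [hit: write from M]
Op 3: C1 write [C1 write: already M (modified), no change] -> [I,M] [hit: write from M]
Op 4: C1 read [C1 read: already in M, no change] -> [I,M] [hit: read from M]
Op 5: C0 write [C0 write: invalidate ['C1=M'] -> C0=M] -> [M,I] [MISS #2: write from I]
Op 6: C0 write [C0 write: already M (modified), no change] -> [M,I] [hit: write from M]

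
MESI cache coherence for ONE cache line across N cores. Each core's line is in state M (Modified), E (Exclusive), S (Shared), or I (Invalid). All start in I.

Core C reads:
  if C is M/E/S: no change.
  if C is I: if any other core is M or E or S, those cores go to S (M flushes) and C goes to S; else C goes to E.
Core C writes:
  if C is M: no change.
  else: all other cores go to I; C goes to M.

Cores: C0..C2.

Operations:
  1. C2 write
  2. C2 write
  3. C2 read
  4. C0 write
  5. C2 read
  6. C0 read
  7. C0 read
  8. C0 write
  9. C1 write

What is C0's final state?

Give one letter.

Op 1: C2 write [C2 write: invalidate none -> C2=M] -> [I,I,M]
Op 2: C2 write [C2 write: already M (modified), no change] -> [I,I,M]
Op 3: C2 read [C2 read: already in M, no change] -> [I,I,M]
Op 4: C0 write [C0 write: invalidate ['C2=M'] -> C0=M] -> [M,I,I]
Op 5: C2 read [C2 read from I: others=['C0=M'] -> C2=S, others downsized to S] -> [S,I,S]
Op 6: C0 read [C0 read: already in S, no change] -> [S,I,S]
Op 7: C0 read [C0 read: already in S, no change] -> [S,I,S]
Op 8: C0 write [C0 write: invalidate ['C2=S'] -> C0=M] -> [M,I,I]
Op 9: C1 write [C1 write: invalidate ['C0=M'] -> C1=M] -> [I,M,I]

Answer: I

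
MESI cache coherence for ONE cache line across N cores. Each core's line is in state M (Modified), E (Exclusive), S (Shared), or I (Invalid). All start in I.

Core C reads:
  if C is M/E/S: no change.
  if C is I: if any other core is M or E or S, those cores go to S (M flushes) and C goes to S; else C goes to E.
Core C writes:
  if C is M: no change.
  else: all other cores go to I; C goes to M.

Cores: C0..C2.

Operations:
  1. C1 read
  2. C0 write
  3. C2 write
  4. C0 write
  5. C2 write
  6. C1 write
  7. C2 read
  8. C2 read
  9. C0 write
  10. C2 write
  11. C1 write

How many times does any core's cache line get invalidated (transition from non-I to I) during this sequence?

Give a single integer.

Op 1: C1 read [C1 read from I: no other sharers -> C1=E (exclusive)] -> [I,E,I] (invalidations this op: 0; running total: 0)
Op 2: C0 write [C0 write: invalidate ['C1=E'] -> C0=M] -> [M,I,I] (invalidations this op: 1; running total: 1)
Op 3: C2 write [C2 write: invalidate ['C0=M'] -> C2=M] -> [I,I,M] (invalidations this op: 1; running total: 2)
Op 4: C0 write [C0 write: invalidate ['C2=M'] -> C0=M] -> [M,I,I] (invalidations this op: 1; running total: 3)
Op 5: C2 write [C2 write: invalidate ['C0=M'] -> C2=M] -> [I,I,M] (invalidations this op: 1; running total: 4)
Op 6: C1 write [C1 write: invalidate ['C2=M'] -> C1=M] -> [I,M,I] (invalidations this op: 1; running total: 5)
Op 7: C2 read [C2 read from I: others=['C1=M'] -> C2=S, others downsized to S] -> [I,S,S] (invalidations this op: 0; running total: 5)
Op 8: C2 read [C2 read: already in S, no change] -> [I,S,S] (invalidations this op: 0; running total: 5)
Op 9: C0 write [C0 write: invalidate ['C1=S', 'C2=S'] -> C0=M] -> [M,I,I] (invalidations this op: 2; running total: 7)
Op 10: C2 write [C2 write: invalidate ['C0=M'] -> C2=M] -> [I,I,M] (invalidations this op: 1; running total: 8)
Op 11: C1 write [C1 write: invalidate ['C2=M'] -> C1=M] -> [I,M,I] (invalidations this op: 1; running total: 9)

Answer: 9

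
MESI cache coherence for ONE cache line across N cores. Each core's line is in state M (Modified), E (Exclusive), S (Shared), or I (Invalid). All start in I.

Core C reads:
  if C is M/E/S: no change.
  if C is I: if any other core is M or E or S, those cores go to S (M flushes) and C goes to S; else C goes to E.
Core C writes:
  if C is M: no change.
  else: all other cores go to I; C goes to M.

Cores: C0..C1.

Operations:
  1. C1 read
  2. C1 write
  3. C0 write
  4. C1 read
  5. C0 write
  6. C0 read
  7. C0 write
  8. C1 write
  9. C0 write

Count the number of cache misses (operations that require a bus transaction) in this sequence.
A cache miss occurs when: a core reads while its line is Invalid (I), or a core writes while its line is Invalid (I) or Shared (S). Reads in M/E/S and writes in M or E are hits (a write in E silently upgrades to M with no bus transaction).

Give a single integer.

Answer: 6

Derivation:
Op 1: C1 read [C1 read from I: no other sharers -> C1=E (exclusive)] -> [I,E] [MISS #1: read from I]
Op 2: C1 write [C1 write: invalidate none -> C1=M] -> [I,M] [hit: write from E is a silent E->M upgrade, no bus transaction]
Op 3: C0 write [C0 write: invalidate ['C1=M'] -> C0=M] -> [M,I] [MISS #2: write from I]
Op 4: C1 read [C1 read from I: others=['C0=M'] -> C1=S, others downsized to S] -> [S,S] [MISS #3: read from I]
Op 5: C0 write [C0 write: invalidate ['C1=S'] -> C0=M] -> [M,I] [MISS #4: write from S]
Op 6: C0 read [C0 read: already in M, no change] -> [M,I] [hit: read from M]
Op 7: C0 write [C0 write: already M (modified), no change] -> [M,I] [hit: write from M]
Op 8: C1 write [C1 write: invalidate ['C0=M'] -> C1=M] -> [I,M] [MISS #5: write from I]
Op 9: C0 write [C0 write: invalidate ['C1=M'] -> C0=M] -> [M,I] [MISS #6: write from I]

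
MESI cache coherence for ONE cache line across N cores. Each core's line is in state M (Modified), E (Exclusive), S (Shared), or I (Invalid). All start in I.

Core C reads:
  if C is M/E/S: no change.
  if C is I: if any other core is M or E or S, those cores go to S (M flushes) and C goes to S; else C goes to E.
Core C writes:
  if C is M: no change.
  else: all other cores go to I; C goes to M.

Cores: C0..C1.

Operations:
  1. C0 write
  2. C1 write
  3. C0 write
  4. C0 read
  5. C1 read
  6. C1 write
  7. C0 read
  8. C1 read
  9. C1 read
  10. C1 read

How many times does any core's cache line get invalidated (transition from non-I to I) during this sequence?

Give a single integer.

Answer: 3

Derivation:
Op 1: C0 write [C0 write: invalidate none -> C0=M] -> [M,I] (invalidations this op: 0; running total: 0)
Op 2: C1 write [C1 write: invalidate ['C0=M'] -> C1=M] -> [I,M] (invalidations this op: 1; running total: 1)
Op 3: C0 write [C0 write: invalidate ['C1=M'] -> C0=M] -> [M,I] (invalidations this op: 1; running total: 2)
Op 4: C0 read [C0 read: already in M, no change] -> [M,I] (invalidations this op: 0; running total: 2)
Op 5: C1 read [C1 read from I: others=['C0=M'] -> C1=S, others downsized to S] -> [S,S] (invalidations this op: 0; running total: 2)
Op 6: C1 write [C1 write: invalidate ['C0=S'] -> C1=M] -> [I,M] (invalidations this op: 1; running total: 3)
Op 7: C0 read [C0 read from I: others=['C1=M'] -> C0=S, others downsized to S] -> [S,S] (invalidations this op: 0; running total: 3)
Op 8: C1 read [C1 read: already in S, no change] -> [S,S] (invalidations this op: 0; running total: 3)
Op 9: C1 read [C1 read: already in S, no change] -> [S,S] (invalidations this op: 0; running total: 3)
Op 10: C1 read [C1 read: already in S, no change] -> [S,S] (invalidations this op: 0; running total: 3)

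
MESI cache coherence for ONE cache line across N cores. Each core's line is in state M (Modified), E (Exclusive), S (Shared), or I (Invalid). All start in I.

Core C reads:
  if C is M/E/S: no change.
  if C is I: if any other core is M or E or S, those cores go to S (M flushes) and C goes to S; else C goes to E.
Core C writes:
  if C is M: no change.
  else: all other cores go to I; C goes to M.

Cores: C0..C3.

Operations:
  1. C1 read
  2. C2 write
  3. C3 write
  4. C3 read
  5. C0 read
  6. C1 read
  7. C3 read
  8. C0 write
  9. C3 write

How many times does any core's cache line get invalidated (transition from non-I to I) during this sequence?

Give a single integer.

Op 1: C1 read [C1 read from I: no other sharers -> C1=E (exclusive)] -> [I,E,I,I] (invalidations this op: 0; running total: 0)
Op 2: C2 write [C2 write: invalidate ['C1=E'] -> C2=M] -> [I,I,M,I] (invalidations this op: 1; running total: 1)
Op 3: C3 write [C3 write: invalidate ['C2=M'] -> C3=M] -> [I,I,I,M] (invalidations this op: 1; running total: 2)
Op 4: C3 read [C3 read: already in M, no change] -> [I,I,I,M] (invalidations this op: 0; running total: 2)
Op 5: C0 read [C0 read from I: others=['C3=M'] -> C0=S, others downsized to S] -> [S,I,I,S] (invalidations this op: 0; running total: 2)
Op 6: C1 read [C1 read from I: others=['C0=S', 'C3=S'] -> C1=S, others downsized to S] -> [S,S,I,S] (invalidations this op: 0; running total: 2)
Op 7: C3 read [C3 read: already in S, no change] -> [S,S,I,S] (invalidations this op: 0; running total: 2)
Op 8: C0 write [C0 write: invalidate ['C1=S', 'C3=S'] -> C0=M] -> [M,I,I,I] (invalidations this op: 2; running total: 4)
Op 9: C3 write [C3 write: invalidate ['C0=M'] -> C3=M] -> [I,I,I,M] (invalidations this op: 1; running total: 5)

Answer: 5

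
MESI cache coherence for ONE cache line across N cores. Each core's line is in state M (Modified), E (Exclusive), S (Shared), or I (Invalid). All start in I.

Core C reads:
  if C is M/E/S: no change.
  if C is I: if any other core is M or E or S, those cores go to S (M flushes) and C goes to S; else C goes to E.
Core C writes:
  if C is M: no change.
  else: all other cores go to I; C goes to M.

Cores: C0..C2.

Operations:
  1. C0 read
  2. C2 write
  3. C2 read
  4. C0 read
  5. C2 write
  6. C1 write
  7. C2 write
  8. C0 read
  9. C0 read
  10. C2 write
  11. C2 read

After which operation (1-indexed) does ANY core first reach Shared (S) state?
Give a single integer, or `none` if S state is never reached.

Op 1: C0 read [C0 read from I: no other sharers -> C0=E (exclusive)] -> [E,I,I]
Op 2: C2 write [C2 write: invalidate ['C0=E'] -> C2=M] -> [I,I,M]
Op 3: C2 read [C2 read: already in M, no change] -> [I,I,M]
Op 4: C0 read [C0 read from I: others=['C2=M'] -> C0=S, others downsized to S] -> [S,I,S]
  -> First S state at op 4; remaining ops need not be traced.

Answer: 4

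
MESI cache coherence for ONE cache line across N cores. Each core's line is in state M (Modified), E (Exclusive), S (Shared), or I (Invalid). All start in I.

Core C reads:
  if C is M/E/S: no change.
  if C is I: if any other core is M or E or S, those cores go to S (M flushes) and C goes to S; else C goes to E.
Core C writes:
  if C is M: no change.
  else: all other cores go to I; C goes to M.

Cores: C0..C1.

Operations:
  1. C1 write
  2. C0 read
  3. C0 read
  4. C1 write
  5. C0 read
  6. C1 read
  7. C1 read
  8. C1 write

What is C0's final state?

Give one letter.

Op 1: C1 write [C1 write: invalidate none -> C1=M] -> [I,M]
Op 2: C0 read [C0 read from I: others=['C1=M'] -> C0=S, others downsized to S] -> [S,S]
Op 3: C0 read [C0 read: already in S, no change] -> [S,S]
Op 4: C1 write [C1 write: invalidate ['C0=S'] -> C1=M] -> [I,M]
Op 5: C0 read [C0 read from I: others=['C1=M'] -> C0=S, others downsized to S] -> [S,S]
Op 6: C1 read [C1 read: already in S, no change] -> [S,S]
Op 7: C1 read [C1 read: already in S, no change] -> [S,S]
Op 8: C1 write [C1 write: invalidate ['C0=S'] -> C1=M] -> [I,M]

Answer: I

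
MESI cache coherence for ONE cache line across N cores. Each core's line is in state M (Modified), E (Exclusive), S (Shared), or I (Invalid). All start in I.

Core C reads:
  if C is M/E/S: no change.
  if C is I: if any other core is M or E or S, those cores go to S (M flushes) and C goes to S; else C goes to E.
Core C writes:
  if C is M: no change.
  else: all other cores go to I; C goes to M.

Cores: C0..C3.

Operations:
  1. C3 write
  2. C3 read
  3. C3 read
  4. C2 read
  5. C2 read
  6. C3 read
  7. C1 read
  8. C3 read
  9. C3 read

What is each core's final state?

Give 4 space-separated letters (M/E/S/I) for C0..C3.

Answer: I S S S

Derivation:
Op 1: C3 write [C3 write: invalidate none -> C3=M] -> [I,I,I,M]
Op 2: C3 read [C3 read: already in M, no change] -> [I,I,I,M]
Op 3: C3 read [C3 read: already in M, no change] -> [I,I,I,M]
Op 4: C2 read [C2 read from I: others=['C3=M'] -> C2=S, others downsized to S] -> [I,I,S,S]
Op 5: C2 read [C2 read: already in S, no change] -> [I,I,S,S]
Op 6: C3 read [C3 read: already in S, no change] -> [I,I,S,S]
Op 7: C1 read [C1 read from I: others=['C2=S', 'C3=S'] -> C1=S, others downsized to S] -> [I,S,S,S]
Op 8: C3 read [C3 read: already in S, no change] -> [I,S,S,S]
Op 9: C3 read [C3 read: already in S, no change] -> [I,S,S,S]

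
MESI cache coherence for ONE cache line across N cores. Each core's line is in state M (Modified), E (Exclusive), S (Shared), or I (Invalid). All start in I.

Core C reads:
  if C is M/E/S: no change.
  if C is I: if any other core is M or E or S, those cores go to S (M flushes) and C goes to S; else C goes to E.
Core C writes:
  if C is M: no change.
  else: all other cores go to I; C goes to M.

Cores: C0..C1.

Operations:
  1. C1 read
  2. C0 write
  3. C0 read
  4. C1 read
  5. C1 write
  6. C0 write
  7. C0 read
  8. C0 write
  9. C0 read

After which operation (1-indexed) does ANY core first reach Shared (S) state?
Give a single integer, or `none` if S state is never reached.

Answer: 4

Derivation:
Op 1: C1 read [C1 read from I: no other sharers -> C1=E (exclusive)] -> [I,E]
Op 2: C0 write [C0 write: invalidate ['C1=E'] -> C0=M] -> [M,I]
Op 3: C0 read [C0 read: already in M, no change] -> [M,I]
Op 4: C1 read [C1 read from I: others=['C0=M'] -> C1=S, others downsized to S] -> [S,S]
  -> First S state at op 4; remaining ops need not be traced.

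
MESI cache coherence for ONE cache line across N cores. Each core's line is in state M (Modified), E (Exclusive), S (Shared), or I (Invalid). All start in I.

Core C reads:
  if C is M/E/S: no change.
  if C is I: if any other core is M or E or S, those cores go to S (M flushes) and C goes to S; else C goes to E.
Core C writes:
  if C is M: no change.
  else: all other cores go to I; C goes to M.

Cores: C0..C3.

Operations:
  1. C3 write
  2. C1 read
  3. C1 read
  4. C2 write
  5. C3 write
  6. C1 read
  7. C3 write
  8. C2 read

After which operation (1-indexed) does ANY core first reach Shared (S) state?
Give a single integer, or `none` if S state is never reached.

Answer: 2

Derivation:
Op 1: C3 write [C3 write: invalidate none -> C3=M] -> [I,I,I,M]
Op 2: C1 read [C1 read from I: others=['C3=M'] -> C1=S, others downsized to S] -> [I,S,I,S]
  -> First S state at op 2; remaining ops need not be traced.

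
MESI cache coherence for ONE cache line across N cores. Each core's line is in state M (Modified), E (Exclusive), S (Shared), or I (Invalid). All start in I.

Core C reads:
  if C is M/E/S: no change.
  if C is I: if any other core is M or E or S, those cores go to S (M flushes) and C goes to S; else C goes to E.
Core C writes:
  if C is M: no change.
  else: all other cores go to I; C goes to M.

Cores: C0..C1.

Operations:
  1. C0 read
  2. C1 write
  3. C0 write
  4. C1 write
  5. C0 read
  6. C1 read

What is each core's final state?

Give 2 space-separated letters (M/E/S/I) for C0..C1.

Answer: S S

Derivation:
Op 1: C0 read [C0 read from I: no other sharers -> C0=E (exclusive)] -> [E,I]
Op 2: C1 write [C1 write: invalidate ['C0=E'] -> C1=M] -> [I,M]
Op 3: C0 write [C0 write: invalidate ['C1=M'] -> C0=M] -> [M,I]
Op 4: C1 write [C1 write: invalidate ['C0=M'] -> C1=M] -> [I,M]
Op 5: C0 read [C0 read from I: others=['C1=M'] -> C0=S, others downsized to S] -> [S,S]
Op 6: C1 read [C1 read: already in S, no change] -> [S,S]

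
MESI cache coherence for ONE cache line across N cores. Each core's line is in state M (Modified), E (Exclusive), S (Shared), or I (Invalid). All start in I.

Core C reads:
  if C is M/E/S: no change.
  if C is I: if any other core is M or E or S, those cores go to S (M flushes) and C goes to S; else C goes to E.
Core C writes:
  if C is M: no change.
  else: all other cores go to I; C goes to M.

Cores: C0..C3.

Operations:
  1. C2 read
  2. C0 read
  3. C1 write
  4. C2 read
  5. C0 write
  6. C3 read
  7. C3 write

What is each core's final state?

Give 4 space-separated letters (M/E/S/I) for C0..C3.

Answer: I I I M

Derivation:
Op 1: C2 read [C2 read from I: no other sharers -> C2=E (exclusive)] -> [I,I,E,I]
Op 2: C0 read [C0 read from I: others=['C2=E'] -> C0=S, others downsized to S] -> [S,I,S,I]
Op 3: C1 write [C1 write: invalidate ['C0=S', 'C2=S'] -> C1=M] -> [I,M,I,I]
Op 4: C2 read [C2 read from I: others=['C1=M'] -> C2=S, others downsized to S] -> [I,S,S,I]
Op 5: C0 write [C0 write: invalidate ['C1=S', 'C2=S'] -> C0=M] -> [M,I,I,I]
Op 6: C3 read [C3 read from I: others=['C0=M'] -> C3=S, others downsized to S] -> [S,I,I,S]
Op 7: C3 write [C3 write: invalidate ['C0=S'] -> C3=M] -> [I,I,I,M]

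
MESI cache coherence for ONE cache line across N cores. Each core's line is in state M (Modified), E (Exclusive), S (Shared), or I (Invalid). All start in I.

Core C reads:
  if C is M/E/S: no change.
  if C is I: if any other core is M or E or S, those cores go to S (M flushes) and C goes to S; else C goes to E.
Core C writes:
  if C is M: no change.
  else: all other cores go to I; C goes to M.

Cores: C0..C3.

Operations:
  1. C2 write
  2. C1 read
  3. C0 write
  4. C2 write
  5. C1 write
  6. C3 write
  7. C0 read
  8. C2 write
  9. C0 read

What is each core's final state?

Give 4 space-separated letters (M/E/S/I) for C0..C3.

Op 1: C2 write [C2 write: invalidate none -> C2=M] -> [I,I,M,I]
Op 2: C1 read [C1 read from I: others=['C2=M'] -> C1=S, others downsized to S] -> [I,S,S,I]
Op 3: C0 write [C0 write: invalidate ['C1=S', 'C2=S'] -> C0=M] -> [M,I,I,I]
Op 4: C2 write [C2 write: invalidate ['C0=M'] -> C2=M] -> [I,I,M,I]
Op 5: C1 write [C1 write: invalidate ['C2=M'] -> C1=M] -> [I,M,I,I]
Op 6: C3 write [C3 write: invalidate ['C1=M'] -> C3=M] -> [I,I,I,M]
Op 7: C0 read [C0 read from I: others=['C3=M'] -> C0=S, others downsized to S] -> [S,I,I,S]
Op 8: C2 write [C2 write: invalidate ['C0=S', 'C3=S'] -> C2=M] -> [I,I,M,I]
Op 9: C0 read [C0 read from I: others=['C2=M'] -> C0=S, others downsized to S] -> [S,I,S,I]

Answer: S I S I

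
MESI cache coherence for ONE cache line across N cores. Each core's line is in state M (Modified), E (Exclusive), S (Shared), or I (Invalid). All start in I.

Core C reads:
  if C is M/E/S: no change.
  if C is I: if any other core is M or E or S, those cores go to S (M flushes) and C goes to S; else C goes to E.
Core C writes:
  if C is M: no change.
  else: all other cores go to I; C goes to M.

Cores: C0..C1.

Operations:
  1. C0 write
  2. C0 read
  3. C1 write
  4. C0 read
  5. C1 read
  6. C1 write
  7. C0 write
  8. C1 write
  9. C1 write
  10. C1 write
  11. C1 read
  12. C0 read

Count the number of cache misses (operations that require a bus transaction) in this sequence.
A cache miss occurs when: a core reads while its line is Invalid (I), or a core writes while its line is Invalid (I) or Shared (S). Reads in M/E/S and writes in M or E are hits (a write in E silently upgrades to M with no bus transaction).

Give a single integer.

Answer: 7

Derivation:
Op 1: C0 write [C0 write: invalidate none -> C0=M] -> [M,I] [MISS #1: write from I]
Op 2: C0 read [C0 read: already in M, no change] -> [M,I] [hit: read from M]
Op 3: C1 write [C1 write: invalidate ['C0=M'] -> C1=M] -> [I,M] [MISS #2: write from I]
Op 4: C0 read [C0 read from I: others=['C1=M'] -> C0=S, others downsized to S] -> [S,S] [MISS #3: read from I]
Op 5: C1 read [C1 read: already in S, no change] -> [S,S] [hit: read from S]
Op 6: C1 write [C1 write: invalidate ['C0=S'] -> C1=M] -> [I,M] [MISS #4: write from S]
Op 7: C0 write [C0 write: invalidate ['C1=M'] -> C0=M] -> [M,I] [MISS #5: write from I]
Op 8: C1 write [C1 write: invalidate ['C0=M'] -> C1=M] -> [I,M] [MISS #6: write from I]
Op 9: C1 write [C1 write: already M (modified), no change] -> [I,M] [hit: write from M]
Op 10: C1 write [C1 write: already M (modified), no change] -> [I,M] [hit: write from M]
Op 11: C1 read [C1 read: already in M, no change] -> [I,M] [hit: read from M]
Op 12: C0 read [C0 read from I: others=['C1=M'] -> C0=S, others downsized to S] -> [S,S] [MISS #7: read from I]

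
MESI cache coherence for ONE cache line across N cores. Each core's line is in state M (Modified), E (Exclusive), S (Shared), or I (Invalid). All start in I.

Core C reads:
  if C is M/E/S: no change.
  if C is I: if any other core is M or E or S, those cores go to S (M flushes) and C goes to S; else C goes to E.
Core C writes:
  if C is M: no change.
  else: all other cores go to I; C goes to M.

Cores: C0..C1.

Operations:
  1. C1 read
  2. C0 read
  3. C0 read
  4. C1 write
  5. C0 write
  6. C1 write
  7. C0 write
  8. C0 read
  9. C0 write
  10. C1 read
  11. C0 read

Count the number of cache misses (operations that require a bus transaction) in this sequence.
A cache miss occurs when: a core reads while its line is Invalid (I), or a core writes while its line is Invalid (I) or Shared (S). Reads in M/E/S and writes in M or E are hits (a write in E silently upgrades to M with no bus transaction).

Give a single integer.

Op 1: C1 read [C1 read from I: no other sharers -> C1=E (exclusive)] -> [I,E] [MISS #1: read from I]
Op 2: C0 read [C0 read from I: others=['C1=E'] -> C0=S, others downsized to S] -> [S,S] [MISS #2: read from I]
Op 3: C0 read [C0 read: already in S, no change] -> [S,S] [hit: read from S]
Op 4: C1 write [C1 write: invalidate ['C0=S'] -> C1=M] -> [I,M] [MISS #3: write from S]
Op 5: C0 write [C0 write: invalidate ['C1=M'] -> C0=M] -> [M,I] [MISS #4: write from I]
Op 6: C1 write [C1 write: invalidate ['C0=M'] -> C1=M] -> [I,M] [MISS #5: write from I]
Op 7: C0 write [C0 write: invalidate ['C1=M'] -> C0=M] -> [M,I] [MISS #6: write from I]
Op 8: C0 read [C0 read: already in M, no change] -> [M,I] [hit: read from M]
Op 9: C0 write [C0 write: already M (modified), no change] -> [M,I] [hit: write from M]
Op 10: C1 read [C1 read from I: others=['C0=M'] -> C1=S, others downsized to S] -> [S,S] [MISS #7: read from I]
Op 11: C0 read [C0 read: already in S, no change] -> [S,S] [hit: read from S]

Answer: 7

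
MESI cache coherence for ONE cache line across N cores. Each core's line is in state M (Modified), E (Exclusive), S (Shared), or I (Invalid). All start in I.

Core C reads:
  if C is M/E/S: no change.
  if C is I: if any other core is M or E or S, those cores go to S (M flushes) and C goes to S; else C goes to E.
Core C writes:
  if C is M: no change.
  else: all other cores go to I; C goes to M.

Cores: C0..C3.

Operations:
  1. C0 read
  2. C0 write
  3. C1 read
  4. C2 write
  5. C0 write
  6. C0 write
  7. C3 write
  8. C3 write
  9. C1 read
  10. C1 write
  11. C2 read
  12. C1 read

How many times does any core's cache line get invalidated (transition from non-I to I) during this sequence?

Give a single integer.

Answer: 5

Derivation:
Op 1: C0 read [C0 read from I: no other sharers -> C0=E (exclusive)] -> [E,I,I,I] (invalidations this op: 0; running total: 0)
Op 2: C0 write [C0 write: invalidate none -> C0=M] -> [M,I,I,I] (invalidations this op: 0; running total: 0)
Op 3: C1 read [C1 read from I: others=['C0=M'] -> C1=S, others downsized to S] -> [S,S,I,I] (invalidations this op: 0; running total: 0)
Op 4: C2 write [C2 write: invalidate ['C0=S', 'C1=S'] -> C2=M] -> [I,I,M,I] (invalidations this op: 2; running total: 2)
Op 5: C0 write [C0 write: invalidate ['C2=M'] -> C0=M] -> [M,I,I,I] (invalidations this op: 1; running total: 3)
Op 6: C0 write [C0 write: already M (modified), no change] -> [M,I,I,I] (invalidations this op: 0; running total: 3)
Op 7: C3 write [C3 write: invalidate ['C0=M'] -> C3=M] -> [I,I,I,M] (invalidations this op: 1; running total: 4)
Op 8: C3 write [C3 write: already M (modified), no change] -> [I,I,I,M] (invalidations this op: 0; running total: 4)
Op 9: C1 read [C1 read from I: others=['C3=M'] -> C1=S, others downsized to S] -> [I,S,I,S] (invalidations this op: 0; running total: 4)
Op 10: C1 write [C1 write: invalidate ['C3=S'] -> C1=M] -> [I,M,I,I] (invalidations this op: 1; running total: 5)
Op 11: C2 read [C2 read from I: others=['C1=M'] -> C2=S, others downsized to S] -> [I,S,S,I] (invalidations this op: 0; running total: 5)
Op 12: C1 read [C1 read: already in S, no change] -> [I,S,S,I] (invalidations this op: 0; running total: 5)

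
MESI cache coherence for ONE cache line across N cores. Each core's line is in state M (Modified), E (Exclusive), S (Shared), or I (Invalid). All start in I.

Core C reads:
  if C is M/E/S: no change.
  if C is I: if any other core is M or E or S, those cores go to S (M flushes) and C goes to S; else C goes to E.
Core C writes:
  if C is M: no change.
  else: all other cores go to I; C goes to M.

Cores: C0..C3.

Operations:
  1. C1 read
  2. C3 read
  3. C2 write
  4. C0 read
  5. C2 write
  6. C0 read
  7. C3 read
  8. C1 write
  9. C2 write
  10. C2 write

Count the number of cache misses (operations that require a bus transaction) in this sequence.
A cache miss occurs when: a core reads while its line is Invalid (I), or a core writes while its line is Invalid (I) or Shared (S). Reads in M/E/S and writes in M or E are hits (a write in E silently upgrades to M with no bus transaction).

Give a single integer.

Op 1: C1 read [C1 read from I: no other sharers -> C1=E (exclusive)] -> [I,E,I,I] [MISS #1: read from I]
Op 2: C3 read [C3 read from I: others=['C1=E'] -> C3=S, others downsized to S] -> [I,S,I,S] [MISS #2: read from I]
Op 3: C2 write [C2 write: invalidate ['C1=S', 'C3=S'] -> C2=M] -> [I,I,M,I] [MISS #3: write from I]
Op 4: C0 read [C0 read from I: others=['C2=M'] -> C0=S, others downsized to S] -> [S,I,S,I] [MISS #4: read from I]
Op 5: C2 write [C2 write: invalidate ['C0=S'] -> C2=M] -> [I,I,M,I] [MISS #5: write from S]
Op 6: C0 read [C0 read from I: others=['C2=M'] -> C0=S, others downsized to S] -> [S,I,S,I] [MISS #6: read from I]
Op 7: C3 read [C3 read from I: others=['C0=S', 'C2=S'] -> C3=S, others downsized to S] -> [S,I,S,S] [MISS #7: read from I]
Op 8: C1 write [C1 write: invalidate ['C0=S', 'C2=S', 'C3=S'] -> C1=M] -> [I,M,I,I] [MISS #8: write from I]
Op 9: C2 write [C2 write: invalidate ['C1=M'] -> C2=M] -> [I,I,M,I] [MISS #9: write from I]
Op 10: C2 write [C2 write: already M (modified), no change] -> [I,I,M,I] [hit: write from M]

Answer: 9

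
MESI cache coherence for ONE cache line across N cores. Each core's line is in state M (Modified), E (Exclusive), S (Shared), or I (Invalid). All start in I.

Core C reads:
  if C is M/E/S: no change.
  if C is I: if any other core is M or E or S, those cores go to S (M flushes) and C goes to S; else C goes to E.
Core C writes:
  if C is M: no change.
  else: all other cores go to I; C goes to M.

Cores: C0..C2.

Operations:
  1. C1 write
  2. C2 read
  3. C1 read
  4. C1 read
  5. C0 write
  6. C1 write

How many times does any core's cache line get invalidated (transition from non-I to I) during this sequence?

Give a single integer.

Answer: 3

Derivation:
Op 1: C1 write [C1 write: invalidate none -> C1=M] -> [I,M,I] (invalidations this op: 0; running total: 0)
Op 2: C2 read [C2 read from I: others=['C1=M'] -> C2=S, others downsized to S] -> [I,S,S] (invalidations this op: 0; running total: 0)
Op 3: C1 read [C1 read: already in S, no change] -> [I,S,S] (invalidations this op: 0; running total: 0)
Op 4: C1 read [C1 read: already in S, no change] -> [I,S,S] (invalidations this op: 0; running total: 0)
Op 5: C0 write [C0 write: invalidate ['C1=S', 'C2=S'] -> C0=M] -> [M,I,I] (invalidations this op: 2; running total: 2)
Op 6: C1 write [C1 write: invalidate ['C0=M'] -> C1=M] -> [I,M,I] (invalidations this op: 1; running total: 3)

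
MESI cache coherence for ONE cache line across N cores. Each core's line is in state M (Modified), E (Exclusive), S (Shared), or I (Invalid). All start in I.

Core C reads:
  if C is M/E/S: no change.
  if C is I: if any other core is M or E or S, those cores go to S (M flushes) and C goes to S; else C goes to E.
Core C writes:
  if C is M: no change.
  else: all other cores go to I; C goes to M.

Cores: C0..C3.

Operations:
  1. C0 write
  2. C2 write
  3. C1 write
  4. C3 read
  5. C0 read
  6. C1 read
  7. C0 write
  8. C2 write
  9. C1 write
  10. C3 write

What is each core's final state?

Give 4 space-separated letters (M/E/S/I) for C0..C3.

Answer: I I I M

Derivation:
Op 1: C0 write [C0 write: invalidate none -> C0=M] -> [M,I,I,I]
Op 2: C2 write [C2 write: invalidate ['C0=M'] -> C2=M] -> [I,I,M,I]
Op 3: C1 write [C1 write: invalidate ['C2=M'] -> C1=M] -> [I,M,I,I]
Op 4: C3 read [C3 read from I: others=['C1=M'] -> C3=S, others downsized to S] -> [I,S,I,S]
Op 5: C0 read [C0 read from I: others=['C1=S', 'C3=S'] -> C0=S, others downsized to S] -> [S,S,I,S]
Op 6: C1 read [C1 read: already in S, no change] -> [S,S,I,S]
Op 7: C0 write [C0 write: invalidate ['C1=S', 'C3=S'] -> C0=M] -> [M,I,I,I]
Op 8: C2 write [C2 write: invalidate ['C0=M'] -> C2=M] -> [I,I,M,I]
Op 9: C1 write [C1 write: invalidate ['C2=M'] -> C1=M] -> [I,M,I,I]
Op 10: C3 write [C3 write: invalidate ['C1=M'] -> C3=M] -> [I,I,I,M]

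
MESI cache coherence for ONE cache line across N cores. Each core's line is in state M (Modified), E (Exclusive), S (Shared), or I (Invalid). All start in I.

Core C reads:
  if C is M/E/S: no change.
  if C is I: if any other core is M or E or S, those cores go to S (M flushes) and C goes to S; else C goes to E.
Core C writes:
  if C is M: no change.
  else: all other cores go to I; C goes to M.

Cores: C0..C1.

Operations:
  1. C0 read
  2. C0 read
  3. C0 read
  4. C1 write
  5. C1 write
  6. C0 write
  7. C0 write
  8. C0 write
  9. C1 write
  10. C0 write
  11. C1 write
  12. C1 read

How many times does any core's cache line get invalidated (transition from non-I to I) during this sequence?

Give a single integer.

Answer: 5

Derivation:
Op 1: C0 read [C0 read from I: no other sharers -> C0=E (exclusive)] -> [E,I] (invalidations this op: 0; running total: 0)
Op 2: C0 read [C0 read: already in E, no change] -> [E,I] (invalidations this op: 0; running total: 0)
Op 3: C0 read [C0 read: already in E, no change] -> [E,I] (invalidations this op: 0; running total: 0)
Op 4: C1 write [C1 write: invalidate ['C0=E'] -> C1=M] -> [I,M] (invalidations this op: 1; running total: 1)
Op 5: C1 write [C1 write: already M (modified), no change] -> [I,M] (invalidations this op: 0; running total: 1)
Op 6: C0 write [C0 write: invalidate ['C1=M'] -> C0=M] -> [M,I] (invalidations this op: 1; running total: 2)
Op 7: C0 write [C0 write: already M (modified), no change] -> [M,I] (invalidations this op: 0; running total: 2)
Op 8: C0 write [C0 write: already M (modified), no change] -> [M,I] (invalidations this op: 0; running total: 2)
Op 9: C1 write [C1 write: invalidate ['C0=M'] -> C1=M] -> [I,M] (invalidations this op: 1; running total: 3)
Op 10: C0 write [C0 write: invalidate ['C1=M'] -> C0=M] -> [M,I] (invalidations this op: 1; running total: 4)
Op 11: C1 write [C1 write: invalidate ['C0=M'] -> C1=M] -> [I,M] (invalidations this op: 1; running total: 5)
Op 12: C1 read [C1 read: already in M, no change] -> [I,M] (invalidations this op: 0; running total: 5)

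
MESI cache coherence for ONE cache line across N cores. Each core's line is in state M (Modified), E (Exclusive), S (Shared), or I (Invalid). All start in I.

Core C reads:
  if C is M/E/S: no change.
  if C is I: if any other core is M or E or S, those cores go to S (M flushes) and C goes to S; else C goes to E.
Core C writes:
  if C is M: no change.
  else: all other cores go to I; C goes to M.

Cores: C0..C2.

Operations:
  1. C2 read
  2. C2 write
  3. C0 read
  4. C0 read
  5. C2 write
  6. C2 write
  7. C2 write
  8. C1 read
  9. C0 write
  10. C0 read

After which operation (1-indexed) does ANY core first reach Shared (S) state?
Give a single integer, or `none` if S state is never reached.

Op 1: C2 read [C2 read from I: no other sharers -> C2=E (exclusive)] -> [I,I,E]
Op 2: C2 write [C2 write: invalidate none -> C2=M] -> [I,I,M]
Op 3: C0 read [C0 read from I: others=['C2=M'] -> C0=S, others downsized to S] -> [S,I,S]
  -> First S state at op 3; remaining ops need not be traced.

Answer: 3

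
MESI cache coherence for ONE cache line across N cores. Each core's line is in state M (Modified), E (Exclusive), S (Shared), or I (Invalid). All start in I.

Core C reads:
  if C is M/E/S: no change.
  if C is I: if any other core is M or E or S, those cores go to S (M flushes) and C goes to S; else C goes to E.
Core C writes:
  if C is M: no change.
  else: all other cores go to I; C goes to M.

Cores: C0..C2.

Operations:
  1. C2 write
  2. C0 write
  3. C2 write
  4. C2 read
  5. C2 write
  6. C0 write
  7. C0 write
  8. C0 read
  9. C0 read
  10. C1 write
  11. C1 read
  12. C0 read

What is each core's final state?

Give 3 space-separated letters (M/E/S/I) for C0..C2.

Op 1: C2 write [C2 write: invalidate none -> C2=M] -> [I,I,M]
Op 2: C0 write [C0 write: invalidate ['C2=M'] -> C0=M] -> [M,I,I]
Op 3: C2 write [C2 write: invalidate ['C0=M'] -> C2=M] -> [I,I,M]
Op 4: C2 read [C2 read: already in M, no change] -> [I,I,M]
Op 5: C2 write [C2 write: already M (modified), no change] -> [I,I,M]
Op 6: C0 write [C0 write: invalidate ['C2=M'] -> C0=M] -> [M,I,I]
Op 7: C0 write [C0 write: already M (modified), no change] -> [M,I,I]
Op 8: C0 read [C0 read: already in M, no change] -> [M,I,I]
Op 9: C0 read [C0 read: already in M, no change] -> [M,I,I]
Op 10: C1 write [C1 write: invalidate ['C0=M'] -> C1=M] -> [I,M,I]
Op 11: C1 read [C1 read: already in M, no change] -> [I,M,I]
Op 12: C0 read [C0 read from I: others=['C1=M'] -> C0=S, others downsized to S] -> [S,S,I]

Answer: S S I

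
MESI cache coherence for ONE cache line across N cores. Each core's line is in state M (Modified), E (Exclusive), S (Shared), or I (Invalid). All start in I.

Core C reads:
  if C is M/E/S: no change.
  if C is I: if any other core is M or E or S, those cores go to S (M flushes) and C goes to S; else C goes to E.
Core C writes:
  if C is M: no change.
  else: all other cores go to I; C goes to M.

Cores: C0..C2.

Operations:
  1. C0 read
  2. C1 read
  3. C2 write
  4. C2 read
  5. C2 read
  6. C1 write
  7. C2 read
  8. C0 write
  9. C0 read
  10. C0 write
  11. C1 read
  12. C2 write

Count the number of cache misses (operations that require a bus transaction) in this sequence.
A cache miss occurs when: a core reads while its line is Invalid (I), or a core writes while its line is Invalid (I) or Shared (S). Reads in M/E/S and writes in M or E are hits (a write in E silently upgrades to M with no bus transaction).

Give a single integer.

Answer: 8

Derivation:
Op 1: C0 read [C0 read from I: no other sharers -> C0=E (exclusive)] -> [E,I,I] [MISS #1: read from I]
Op 2: C1 read [C1 read from I: others=['C0=E'] -> C1=S, others downsized to S] -> [S,S,I] [MISS #2: read from I]
Op 3: C2 write [C2 write: invalidate ['C0=S', 'C1=S'] -> C2=M] -> [I,I,M] [MISS #3: write from I]
Op 4: C2 read [C2 read: already in M, no change] -> [I,I,M] [hit: read from M]
Op 5: C2 read [C2 read: already in M, no change] -> [I,I,M] [hit: read from M]
Op 6: C1 write [C1 write: invalidate ['C2=M'] -> C1=M] -> [I,M,I] [MISS #4: write from I]
Op 7: C2 read [C2 read from I: others=['C1=M'] -> C2=S, others downsized to S] -> [I,S,S] [MISS #5: read from I]
Op 8: C0 write [C0 write: invalidate ['C1=S', 'C2=S'] -> C0=M] -> [M,I,I] [MISS #6: write from I]
Op 9: C0 read [C0 read: already in M, no change] -> [M,I,I] [hit: read from M]
Op 10: C0 write [C0 write: already M (modified), no change] -> [M,I,I] [hit: write from M]
Op 11: C1 read [C1 read from I: others=['C0=M'] -> C1=S, others downsized to S] -> [S,S,I] [MISS #7: read from I]
Op 12: C2 write [C2 write: invalidate ['C0=S', 'C1=S'] -> C2=M] -> [I,I,M] [MISS #8: write from I]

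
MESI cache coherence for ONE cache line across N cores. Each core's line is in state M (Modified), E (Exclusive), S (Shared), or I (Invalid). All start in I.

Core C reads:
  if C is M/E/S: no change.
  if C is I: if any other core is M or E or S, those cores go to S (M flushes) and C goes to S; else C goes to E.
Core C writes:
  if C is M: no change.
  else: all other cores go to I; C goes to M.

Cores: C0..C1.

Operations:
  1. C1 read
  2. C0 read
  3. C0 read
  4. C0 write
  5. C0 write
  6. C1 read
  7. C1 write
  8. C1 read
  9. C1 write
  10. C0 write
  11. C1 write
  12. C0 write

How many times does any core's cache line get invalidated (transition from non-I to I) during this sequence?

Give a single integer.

Op 1: C1 read [C1 read from I: no other sharers -> C1=E (exclusive)] -> [I,E] (invalidations this op: 0; running total: 0)
Op 2: C0 read [C0 read from I: others=['C1=E'] -> C0=S, others downsized to S] -> [S,S] (invalidations this op: 0; running total: 0)
Op 3: C0 read [C0 read: already in S, no change] -> [S,S] (invalidations this op: 0; running total: 0)
Op 4: C0 write [C0 write: invalidate ['C1=S'] -> C0=M] -> [M,I] (invalidations this op: 1; running total: 1)
Op 5: C0 write [C0 write: already M (modified), no change] -> [M,I] (invalidations this op: 0; running total: 1)
Op 6: C1 read [C1 read from I: others=['C0=M'] -> C1=S, others downsized to S] -> [S,S] (invalidations this op: 0; running total: 1)
Op 7: C1 write [C1 write: invalidate ['C0=S'] -> C1=M] -> [I,M] (invalidations this op: 1; running total: 2)
Op 8: C1 read [C1 read: already in M, no change] -> [I,M] (invalidations this op: 0; running total: 2)
Op 9: C1 write [C1 write: already M (modified), no change] -> [I,M] (invalidations this op: 0; running total: 2)
Op 10: C0 write [C0 write: invalidate ['C1=M'] -> C0=M] -> [M,I] (invalidations this op: 1; running total: 3)
Op 11: C1 write [C1 write: invalidate ['C0=M'] -> C1=M] -> [I,M] (invalidations this op: 1; running total: 4)
Op 12: C0 write [C0 write: invalidate ['C1=M'] -> C0=M] -> [M,I] (invalidations this op: 1; running total: 5)

Answer: 5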